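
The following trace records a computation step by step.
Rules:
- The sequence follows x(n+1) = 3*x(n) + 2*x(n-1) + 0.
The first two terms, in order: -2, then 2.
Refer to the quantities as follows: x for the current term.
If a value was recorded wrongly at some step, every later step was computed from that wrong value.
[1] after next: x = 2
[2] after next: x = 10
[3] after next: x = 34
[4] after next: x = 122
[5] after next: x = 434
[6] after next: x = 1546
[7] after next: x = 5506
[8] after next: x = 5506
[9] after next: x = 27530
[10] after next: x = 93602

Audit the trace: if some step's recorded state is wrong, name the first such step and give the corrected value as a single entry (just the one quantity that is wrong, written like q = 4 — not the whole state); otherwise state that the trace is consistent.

step 8, x = 19610

step 1: x = 3*(2) + (2)*(-2) + (0) = 2 -> confirmed correct
step 2: x = 3*(2) + (2)*(2) + (0) = 10 -> checks out
step 3: x = 3*(10) + (2)*(2) + (0) = 34 -> no discrepancy
step 4: x = 3*(34) + (2)*(10) + (0) = 122 -> no discrepancy
step 5: x = 3*(122) + (2)*(34) + (0) = 434 -> no discrepancy
step 6: x = 3*(434) + (2)*(122) + (0) = 1546 -> in agreement
step 7: x = 3*(1546) + (2)*(434) + (0) = 5506 -> in agreement
step 8: x = 3*(5506) + (2)*(1546) + (0) = 19610 -> the recorded entry deviates here
Step 8 is the first one off; corrected, x = 19610.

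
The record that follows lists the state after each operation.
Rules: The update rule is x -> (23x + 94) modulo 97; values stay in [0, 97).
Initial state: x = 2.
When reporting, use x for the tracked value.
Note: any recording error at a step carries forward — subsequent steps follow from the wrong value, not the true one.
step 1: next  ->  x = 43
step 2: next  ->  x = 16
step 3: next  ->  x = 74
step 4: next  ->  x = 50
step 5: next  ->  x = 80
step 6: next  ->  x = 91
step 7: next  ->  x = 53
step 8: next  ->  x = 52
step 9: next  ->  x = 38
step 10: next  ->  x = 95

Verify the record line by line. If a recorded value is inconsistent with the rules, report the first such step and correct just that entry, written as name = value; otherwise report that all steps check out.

Step 1: x = (23*2 + 94) mod 97 = 43 — in agreement.
Step 2: x = (23*43 + 94) mod 97 = 16 — consistent with the record.
Step 3: x = (23*16 + 94) mod 97 = 74 — no discrepancy.
Step 4: x = (23*74 + 94) mod 97 = 50 — agrees with the record.
Step 5: x = (23*50 + 94) mod 97 = 80 — in agreement.
Step 6: x = (23*80 + 94) mod 97 = 91 — same as recorded.
Step 7: x = (23*91 + 94) mod 97 = 53 — verified.
Step 8: x = (23*53 + 94) mod 97 = 52 — exactly as logged.
Step 9: x = (23*52 + 94) mod 97 = 29 — the recorded entry deviates here.
That makes step 9 the first incorrect line — x = 29 is what it should show.

step 9, x = 29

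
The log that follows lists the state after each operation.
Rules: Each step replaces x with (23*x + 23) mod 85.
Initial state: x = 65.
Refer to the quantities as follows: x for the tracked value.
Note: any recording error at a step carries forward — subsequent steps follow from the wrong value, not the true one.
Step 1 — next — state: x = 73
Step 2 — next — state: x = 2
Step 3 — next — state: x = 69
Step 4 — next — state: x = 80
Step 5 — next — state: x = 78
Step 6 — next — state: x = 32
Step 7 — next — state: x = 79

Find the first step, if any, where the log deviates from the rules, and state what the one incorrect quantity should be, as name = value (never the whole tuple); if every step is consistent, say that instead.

Recomputing the run from the initial state:
step 1: x = 73
step 2: x = 2
step 3: x = 69
step 4: x = 80
step 5: x = 78
step 6: x = 32
step 7: x = 79
This matches the log at every step.

no error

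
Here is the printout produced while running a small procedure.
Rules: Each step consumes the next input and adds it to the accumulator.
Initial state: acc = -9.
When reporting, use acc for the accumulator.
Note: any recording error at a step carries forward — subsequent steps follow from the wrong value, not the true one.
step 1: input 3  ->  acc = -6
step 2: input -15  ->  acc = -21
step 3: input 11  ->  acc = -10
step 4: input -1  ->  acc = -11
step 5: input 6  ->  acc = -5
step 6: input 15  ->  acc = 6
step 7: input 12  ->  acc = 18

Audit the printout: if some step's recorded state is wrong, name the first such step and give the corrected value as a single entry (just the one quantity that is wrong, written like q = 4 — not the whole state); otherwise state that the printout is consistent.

Recomputing the run from the initial state:
step 1: acc = -6
step 2: acc = -21
step 3: acc = -10
step 4: acc = -11
step 5: acc = -5
step 6: acc = 10
step 7: acc = 22
The first disagreement with the printout is at step 6, where the value should be acc = 10.

step 6, acc = 10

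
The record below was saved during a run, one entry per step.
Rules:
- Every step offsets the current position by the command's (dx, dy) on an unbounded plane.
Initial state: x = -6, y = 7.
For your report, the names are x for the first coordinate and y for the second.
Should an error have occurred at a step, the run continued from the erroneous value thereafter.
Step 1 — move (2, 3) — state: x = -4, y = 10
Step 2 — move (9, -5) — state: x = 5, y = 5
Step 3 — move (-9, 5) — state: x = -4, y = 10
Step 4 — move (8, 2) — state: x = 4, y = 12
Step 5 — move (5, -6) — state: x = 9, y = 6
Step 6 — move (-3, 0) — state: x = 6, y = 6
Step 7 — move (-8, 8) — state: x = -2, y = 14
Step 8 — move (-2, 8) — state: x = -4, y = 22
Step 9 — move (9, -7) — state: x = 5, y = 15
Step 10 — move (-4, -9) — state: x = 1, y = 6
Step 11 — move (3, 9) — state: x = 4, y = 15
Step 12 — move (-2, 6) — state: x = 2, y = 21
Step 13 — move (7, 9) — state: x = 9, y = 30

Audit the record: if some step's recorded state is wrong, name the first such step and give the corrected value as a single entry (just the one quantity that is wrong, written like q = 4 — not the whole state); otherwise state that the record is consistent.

1. x = -6 + (2) = -4, y = 7 + (3) = 10 (exactly as logged)
2. x = -4 + (9) = 5, y = 10 + (-5) = 5 (in agreement)
3. x = 5 + (-9) = -4, y = 5 + (5) = 10 (exactly as logged)
4. x = -4 + (8) = 4, y = 10 + (2) = 12 (exactly as logged)
5. x = 4 + (5) = 9, y = 12 + (-6) = 6 (no discrepancy)
6. x = 9 + (-3) = 6, y = 6 + (0) = 6 (matches)
7. x = 6 + (-8) = -2, y = 6 + (8) = 14 (confirmed correct)
8. x = -2 + (-2) = -4, y = 14 + (8) = 22 (verified)
9. x = -4 + (9) = 5, y = 22 + (-7) = 15 (in agreement)
10. x = 5 + (-4) = 1, y = 15 + (-9) = 6 (consistent with the record)
11. x = 1 + (3) = 4, y = 6 + (9) = 15 (in agreement)
12. x = 4 + (-2) = 2, y = 15 + (6) = 21 (in agreement)
13. x = 2 + (7) = 9, y = 21 + (9) = 30 (consistent with the record)
The recomputation confirms every line.

no error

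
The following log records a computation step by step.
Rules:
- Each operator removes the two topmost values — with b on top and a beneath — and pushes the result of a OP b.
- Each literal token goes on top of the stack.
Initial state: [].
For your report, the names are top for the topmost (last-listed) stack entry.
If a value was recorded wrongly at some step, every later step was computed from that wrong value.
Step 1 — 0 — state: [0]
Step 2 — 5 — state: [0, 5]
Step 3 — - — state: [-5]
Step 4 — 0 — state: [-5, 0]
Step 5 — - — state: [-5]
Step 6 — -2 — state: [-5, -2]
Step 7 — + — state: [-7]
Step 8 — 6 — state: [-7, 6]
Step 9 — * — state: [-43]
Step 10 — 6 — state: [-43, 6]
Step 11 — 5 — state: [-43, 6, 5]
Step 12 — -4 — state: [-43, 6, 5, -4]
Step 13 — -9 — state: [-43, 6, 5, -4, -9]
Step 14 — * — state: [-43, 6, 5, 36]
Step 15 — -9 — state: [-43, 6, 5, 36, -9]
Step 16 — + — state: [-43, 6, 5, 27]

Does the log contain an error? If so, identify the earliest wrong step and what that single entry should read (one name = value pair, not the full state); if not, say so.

step 9, top = -42

1. push 0: top = 0 (consistent with the log)
2. push 5: top = 5 (same as recorded)
3. 0 - 5 = -5 (no discrepancy)
4. push 0: top = 0 (verified)
5. -5 - 0 = -5 (checks out)
6. push -2: top = -2 (checks out)
7. -5 + -2 = -7 (agrees with the log)
8. push 6: top = 6 (in agreement)
9. -7 * 6 = -42 (the entry is off here)
Step 9 is the first one off; corrected, top = -42.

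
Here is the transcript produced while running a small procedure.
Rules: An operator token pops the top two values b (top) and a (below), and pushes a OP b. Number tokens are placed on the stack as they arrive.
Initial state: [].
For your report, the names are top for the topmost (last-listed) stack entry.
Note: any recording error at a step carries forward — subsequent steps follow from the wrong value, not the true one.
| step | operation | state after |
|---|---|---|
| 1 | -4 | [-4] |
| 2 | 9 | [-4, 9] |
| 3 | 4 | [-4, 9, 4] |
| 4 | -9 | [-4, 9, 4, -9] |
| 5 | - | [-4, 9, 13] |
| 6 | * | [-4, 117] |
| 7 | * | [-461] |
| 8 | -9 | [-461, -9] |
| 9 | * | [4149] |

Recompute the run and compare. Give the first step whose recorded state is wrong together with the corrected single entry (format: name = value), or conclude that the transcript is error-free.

step 7, top = -468

step 1: push -4: top = -4 -> matches
step 2: push 9: top = 9 -> matches
step 3: push 4: top = 4 -> matches
step 4: push -9: top = -9 -> verified
step 5: 4 - -9 = 13 -> consistent with the transcript
step 6: 9 * 13 = 117 -> checks out
step 7: -4 * 117 = -468 -> first mismatch against the transcript
That makes step 7 the first incorrect line — top = -468 is what it should show.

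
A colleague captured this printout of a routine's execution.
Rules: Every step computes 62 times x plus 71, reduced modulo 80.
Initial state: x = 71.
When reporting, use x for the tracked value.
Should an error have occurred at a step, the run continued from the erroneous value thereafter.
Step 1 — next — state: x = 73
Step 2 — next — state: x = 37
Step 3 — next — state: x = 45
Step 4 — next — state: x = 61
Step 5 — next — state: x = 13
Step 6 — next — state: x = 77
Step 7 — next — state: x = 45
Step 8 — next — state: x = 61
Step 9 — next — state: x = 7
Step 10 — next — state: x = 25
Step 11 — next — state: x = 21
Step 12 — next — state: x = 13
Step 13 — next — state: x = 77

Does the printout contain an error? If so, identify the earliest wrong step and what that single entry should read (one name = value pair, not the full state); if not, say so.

step 9, x = 13

Recomputing the run from the initial state:
step 1: x = 73
step 2: x = 37
step 3: x = 45
step 4: x = 61
step 5: x = 13
step 6: x = 77
step 7: x = 45
step 8: x = 61
step 9: x = 13
step 10: x = 77
step 11: x = 45
step 12: x = 61
step 13: x = 13
The first disagreement with the printout is at step 9, where the value should be x = 13.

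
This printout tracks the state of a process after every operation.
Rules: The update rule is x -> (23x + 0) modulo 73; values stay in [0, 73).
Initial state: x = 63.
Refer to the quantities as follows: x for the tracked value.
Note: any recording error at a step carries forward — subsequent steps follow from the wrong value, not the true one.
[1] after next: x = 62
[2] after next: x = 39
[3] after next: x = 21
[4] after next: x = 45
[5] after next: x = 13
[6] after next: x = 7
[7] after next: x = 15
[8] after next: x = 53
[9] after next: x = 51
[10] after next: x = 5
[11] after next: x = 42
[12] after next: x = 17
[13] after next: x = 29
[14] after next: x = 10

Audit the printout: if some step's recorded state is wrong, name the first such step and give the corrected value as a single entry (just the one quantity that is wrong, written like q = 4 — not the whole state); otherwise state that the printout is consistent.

step 13, x = 26

Recomputing the run from the initial state:
step 1: x = 62
step 2: x = 39
step 3: x = 21
step 4: x = 45
step 5: x = 13
step 6: x = 7
step 7: x = 15
step 8: x = 53
step 9: x = 51
step 10: x = 5
step 11: x = 42
step 12: x = 17
step 13: x = 26
step 14: x = 14
The first disagreement with the printout is at step 13, where the value should be x = 26.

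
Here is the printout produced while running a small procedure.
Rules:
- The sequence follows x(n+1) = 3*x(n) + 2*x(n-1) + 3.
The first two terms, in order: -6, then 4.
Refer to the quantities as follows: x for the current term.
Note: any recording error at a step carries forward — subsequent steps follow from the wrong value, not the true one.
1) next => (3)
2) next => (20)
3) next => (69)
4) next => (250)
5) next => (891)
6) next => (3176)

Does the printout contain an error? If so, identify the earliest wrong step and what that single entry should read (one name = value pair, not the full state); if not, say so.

no error

Step 1: x = 3*(4) + (2)*(-6) + (3) = 3 — in agreement.
Step 2: x = 3*(3) + (2)*(4) + (3) = 20 — matches.
Step 3: x = 3*(20) + (2)*(3) + (3) = 69 — consistent with the printout.
Step 4: x = 3*(69) + (2)*(20) + (3) = 250 — exactly as logged.
Step 5: x = 3*(250) + (2)*(69) + (3) = 891 — no discrepancy.
Step 6: x = 3*(891) + (2)*(250) + (3) = 3176 — same as recorded.
No step deviates from the rules.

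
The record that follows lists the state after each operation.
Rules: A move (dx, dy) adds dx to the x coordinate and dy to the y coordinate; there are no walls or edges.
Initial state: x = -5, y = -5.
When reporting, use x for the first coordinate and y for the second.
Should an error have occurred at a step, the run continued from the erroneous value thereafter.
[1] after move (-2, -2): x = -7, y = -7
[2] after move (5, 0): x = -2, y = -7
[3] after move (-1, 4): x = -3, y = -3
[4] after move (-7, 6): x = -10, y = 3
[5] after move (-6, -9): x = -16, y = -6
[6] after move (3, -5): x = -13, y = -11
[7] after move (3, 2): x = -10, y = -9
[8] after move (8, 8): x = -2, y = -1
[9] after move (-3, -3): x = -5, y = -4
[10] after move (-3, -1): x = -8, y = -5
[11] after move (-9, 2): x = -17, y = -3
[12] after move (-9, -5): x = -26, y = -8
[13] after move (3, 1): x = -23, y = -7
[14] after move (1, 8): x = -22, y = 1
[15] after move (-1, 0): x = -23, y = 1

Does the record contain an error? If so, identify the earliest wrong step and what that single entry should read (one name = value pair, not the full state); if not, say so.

no error

1. x = -5 + (-2) = -7, y = -5 + (-2) = -7 (verified)
2. x = -7 + (5) = -2, y = -7 + (0) = -7 (exactly as logged)
3. x = -2 + (-1) = -3, y = -7 + (4) = -3 (verified)
4. x = -3 + (-7) = -10, y = -3 + (6) = 3 (consistent with the record)
5. x = -10 + (-6) = -16, y = 3 + (-9) = -6 (exactly as logged)
6. x = -16 + (3) = -13, y = -6 + (-5) = -11 (consistent with the record)
7. x = -13 + (3) = -10, y = -11 + (2) = -9 (matches)
8. x = -10 + (8) = -2, y = -9 + (8) = -1 (consistent with the record)
9. x = -2 + (-3) = -5, y = -1 + (-3) = -4 (confirmed correct)
10. x = -5 + (-3) = -8, y = -4 + (-1) = -5 (no discrepancy)
11. x = -8 + (-9) = -17, y = -5 + (2) = -3 (no discrepancy)
12. x = -17 + (-9) = -26, y = -3 + (-5) = -8 (confirmed correct)
13. x = -26 + (3) = -23, y = -8 + (1) = -7 (same as recorded)
14. x = -23 + (1) = -22, y = -7 + (8) = 1 (matches)
15. x = -22 + (-1) = -23, y = 1 + (0) = 1 (agrees with the record)
Each recorded entry agrees with the recomputation.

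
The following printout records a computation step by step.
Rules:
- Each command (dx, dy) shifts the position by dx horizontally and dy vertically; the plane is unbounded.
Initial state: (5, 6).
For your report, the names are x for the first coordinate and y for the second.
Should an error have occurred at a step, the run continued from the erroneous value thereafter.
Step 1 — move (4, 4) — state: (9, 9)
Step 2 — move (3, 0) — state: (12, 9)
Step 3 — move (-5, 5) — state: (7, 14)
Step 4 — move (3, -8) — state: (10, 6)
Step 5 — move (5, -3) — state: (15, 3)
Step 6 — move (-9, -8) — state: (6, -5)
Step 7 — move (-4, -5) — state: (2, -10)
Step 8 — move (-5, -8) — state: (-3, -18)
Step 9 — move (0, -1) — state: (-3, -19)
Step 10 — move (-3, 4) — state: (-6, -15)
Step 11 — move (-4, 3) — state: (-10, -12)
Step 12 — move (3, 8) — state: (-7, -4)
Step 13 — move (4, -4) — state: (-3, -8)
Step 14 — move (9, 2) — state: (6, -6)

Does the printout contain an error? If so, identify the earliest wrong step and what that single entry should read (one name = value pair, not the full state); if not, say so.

step 1: x = 5 + (4) = 9, y = 6 + (4) = 10 -> the printout has a different value
Step 1 is the first one off; corrected, y = 10.

step 1, y = 10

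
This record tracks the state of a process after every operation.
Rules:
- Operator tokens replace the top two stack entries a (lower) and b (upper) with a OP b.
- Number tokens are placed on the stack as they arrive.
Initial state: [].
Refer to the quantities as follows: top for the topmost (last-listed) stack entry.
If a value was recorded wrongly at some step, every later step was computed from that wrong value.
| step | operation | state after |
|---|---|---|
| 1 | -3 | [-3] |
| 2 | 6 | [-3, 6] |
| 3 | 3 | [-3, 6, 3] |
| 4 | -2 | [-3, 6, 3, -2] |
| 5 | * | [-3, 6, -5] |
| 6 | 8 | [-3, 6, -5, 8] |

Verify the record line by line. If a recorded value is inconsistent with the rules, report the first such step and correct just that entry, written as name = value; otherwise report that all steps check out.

step 5, top = -6

Recomputing the run from the initial state:
step 1: [-3]
step 2: [-3, 6]
step 3: [-3, 6, 3]
step 4: [-3, 6, 3, -2]
step 5: [-3, 6, -6]
step 6: [-3, 6, -6, 8]
The first disagreement with the record is at step 5, where the value should be top = -6.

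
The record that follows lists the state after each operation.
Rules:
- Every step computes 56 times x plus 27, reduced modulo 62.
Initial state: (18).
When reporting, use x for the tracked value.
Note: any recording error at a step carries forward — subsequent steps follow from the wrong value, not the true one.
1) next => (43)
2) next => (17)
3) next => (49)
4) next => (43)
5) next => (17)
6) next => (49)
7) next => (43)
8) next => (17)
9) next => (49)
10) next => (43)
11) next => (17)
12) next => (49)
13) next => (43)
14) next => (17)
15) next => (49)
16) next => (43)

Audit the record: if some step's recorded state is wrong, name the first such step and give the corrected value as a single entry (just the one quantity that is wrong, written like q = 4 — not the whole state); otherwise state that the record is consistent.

Recomputing the run from the initial state:
step 1: x = 43
step 2: x = 17
step 3: x = 49
step 4: x = 43
step 5: x = 17
step 6: x = 49
step 7: x = 43
step 8: x = 17
step 9: x = 49
step 10: x = 43
step 11: x = 17
step 12: x = 49
step 13: x = 43
step 14: x = 17
step 15: x = 49
step 16: x = 43
This matches the record at every step.

no error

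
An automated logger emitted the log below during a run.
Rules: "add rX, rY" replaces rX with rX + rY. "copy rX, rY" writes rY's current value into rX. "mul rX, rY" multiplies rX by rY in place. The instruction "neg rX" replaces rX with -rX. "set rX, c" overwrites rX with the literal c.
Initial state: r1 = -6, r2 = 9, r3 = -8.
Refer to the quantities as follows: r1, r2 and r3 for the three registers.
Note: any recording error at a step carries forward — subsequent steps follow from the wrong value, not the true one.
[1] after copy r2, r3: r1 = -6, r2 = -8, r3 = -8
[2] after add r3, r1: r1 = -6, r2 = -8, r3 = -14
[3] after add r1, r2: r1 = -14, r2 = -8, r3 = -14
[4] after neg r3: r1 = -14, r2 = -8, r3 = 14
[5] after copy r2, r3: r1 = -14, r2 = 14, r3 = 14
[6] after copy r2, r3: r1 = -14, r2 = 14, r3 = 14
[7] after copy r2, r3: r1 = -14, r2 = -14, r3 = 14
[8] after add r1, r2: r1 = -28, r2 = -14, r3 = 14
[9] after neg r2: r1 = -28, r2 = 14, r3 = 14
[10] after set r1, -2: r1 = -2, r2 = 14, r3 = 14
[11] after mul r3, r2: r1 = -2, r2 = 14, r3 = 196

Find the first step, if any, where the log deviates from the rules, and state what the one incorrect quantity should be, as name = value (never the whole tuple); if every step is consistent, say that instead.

step 7, r2 = 14

Recomputing the run from the initial state:
step 1: r1 = -6, r2 = -8, r3 = -8
step 2: r1 = -6, r2 = -8, r3 = -14
step 3: r1 = -14, r2 = -8, r3 = -14
step 4: r1 = -14, r2 = -8, r3 = 14
step 5: r1 = -14, r2 = 14, r3 = 14
step 6: r1 = -14, r2 = 14, r3 = 14
step 7: r1 = -14, r2 = 14, r3 = 14
step 8: r1 = 0, r2 = 14, r3 = 14
step 9: r1 = 0, r2 = -14, r3 = 14
step 10: r1 = -2, r2 = -14, r3 = 14
step 11: r1 = -2, r2 = -14, r3 = -196
The first disagreement with the log is at step 7, where the value should be r2 = 14.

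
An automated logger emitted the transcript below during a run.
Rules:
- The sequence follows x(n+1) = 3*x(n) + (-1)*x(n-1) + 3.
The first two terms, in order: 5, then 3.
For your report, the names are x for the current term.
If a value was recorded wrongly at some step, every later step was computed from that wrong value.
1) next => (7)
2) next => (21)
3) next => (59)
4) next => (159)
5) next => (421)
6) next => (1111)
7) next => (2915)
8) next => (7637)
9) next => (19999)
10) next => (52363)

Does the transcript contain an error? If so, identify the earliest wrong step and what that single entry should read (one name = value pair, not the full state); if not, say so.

Step 1: x = 3*(3) + (-1)*(5) + (3) = 7 — exactly as logged.
Step 2: x = 3*(7) + (-1)*(3) + (3) = 21 — agrees with the transcript.
Step 3: x = 3*(21) + (-1)*(7) + (3) = 59 — in agreement.
Step 4: x = 3*(59) + (-1)*(21) + (3) = 159 — confirmed correct.
Step 5: x = 3*(159) + (-1)*(59) + (3) = 421 — no discrepancy.
Step 6: x = 3*(421) + (-1)*(159) + (3) = 1107 — the recorded entry deviates here.
The earliest wrong entry is at step 6: it should read x = 1107.

step 6, x = 1107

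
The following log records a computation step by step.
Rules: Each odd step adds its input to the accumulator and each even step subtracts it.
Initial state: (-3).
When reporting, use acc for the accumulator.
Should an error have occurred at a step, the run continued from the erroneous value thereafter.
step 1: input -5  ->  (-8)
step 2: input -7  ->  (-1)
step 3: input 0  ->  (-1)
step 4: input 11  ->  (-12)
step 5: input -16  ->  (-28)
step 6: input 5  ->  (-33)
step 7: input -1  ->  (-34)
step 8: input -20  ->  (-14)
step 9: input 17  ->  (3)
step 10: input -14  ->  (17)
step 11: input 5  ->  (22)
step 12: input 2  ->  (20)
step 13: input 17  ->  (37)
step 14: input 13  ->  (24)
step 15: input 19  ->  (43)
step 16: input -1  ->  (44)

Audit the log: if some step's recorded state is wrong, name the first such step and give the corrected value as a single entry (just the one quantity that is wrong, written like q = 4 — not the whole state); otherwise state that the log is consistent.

no error

Step 1: acc = -3 + -5 = -8 — consistent with the log.
Step 2: acc = -8 - -7 = -1 — same as recorded.
Step 3: acc = -1 + 0 = -1 — no discrepancy.
Step 4: acc = -1 - 11 = -12 — no discrepancy.
Step 5: acc = -12 + -16 = -28 — checks out.
Step 6: acc = -28 - 5 = -33 — consistent with the log.
Step 7: acc = -33 + -1 = -34 — agrees with the log.
Step 8: acc = -34 - -20 = -14 — agrees with the log.
Step 9: acc = -14 + 17 = 3 — matches.
Step 10: acc = 3 - -14 = 17 — exactly as logged.
Step 11: acc = 17 + 5 = 22 — checks out.
Step 12: acc = 22 - 2 = 20 — confirmed correct.
Step 13: acc = 20 + 17 = 37 — in agreement.
Step 14: acc = 37 - 13 = 24 — confirmed correct.
Step 15: acc = 24 + 19 = 43 — verified.
Step 16: acc = 43 - -1 = 44 — in agreement.
The recomputation confirms every line.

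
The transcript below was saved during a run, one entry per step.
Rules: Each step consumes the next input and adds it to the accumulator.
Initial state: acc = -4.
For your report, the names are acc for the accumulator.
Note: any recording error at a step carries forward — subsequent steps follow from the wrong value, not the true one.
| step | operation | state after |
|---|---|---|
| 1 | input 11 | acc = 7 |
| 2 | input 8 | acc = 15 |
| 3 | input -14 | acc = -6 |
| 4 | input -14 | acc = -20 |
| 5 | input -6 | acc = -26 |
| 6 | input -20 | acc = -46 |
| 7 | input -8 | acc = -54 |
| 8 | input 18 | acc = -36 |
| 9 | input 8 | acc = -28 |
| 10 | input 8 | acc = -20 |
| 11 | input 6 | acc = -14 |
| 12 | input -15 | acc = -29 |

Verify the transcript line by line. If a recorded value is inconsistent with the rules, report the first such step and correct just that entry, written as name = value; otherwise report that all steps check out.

step 3, acc = 1

Step 1: acc = -4 + 11 = 7 — in agreement.
Step 2: acc = 7 + 8 = 15 — verified.
Step 3: acc = 15 + -14 = 1 — a discrepancy with the transcript.
First deviation found at step 3; the corrected entry is acc = 1.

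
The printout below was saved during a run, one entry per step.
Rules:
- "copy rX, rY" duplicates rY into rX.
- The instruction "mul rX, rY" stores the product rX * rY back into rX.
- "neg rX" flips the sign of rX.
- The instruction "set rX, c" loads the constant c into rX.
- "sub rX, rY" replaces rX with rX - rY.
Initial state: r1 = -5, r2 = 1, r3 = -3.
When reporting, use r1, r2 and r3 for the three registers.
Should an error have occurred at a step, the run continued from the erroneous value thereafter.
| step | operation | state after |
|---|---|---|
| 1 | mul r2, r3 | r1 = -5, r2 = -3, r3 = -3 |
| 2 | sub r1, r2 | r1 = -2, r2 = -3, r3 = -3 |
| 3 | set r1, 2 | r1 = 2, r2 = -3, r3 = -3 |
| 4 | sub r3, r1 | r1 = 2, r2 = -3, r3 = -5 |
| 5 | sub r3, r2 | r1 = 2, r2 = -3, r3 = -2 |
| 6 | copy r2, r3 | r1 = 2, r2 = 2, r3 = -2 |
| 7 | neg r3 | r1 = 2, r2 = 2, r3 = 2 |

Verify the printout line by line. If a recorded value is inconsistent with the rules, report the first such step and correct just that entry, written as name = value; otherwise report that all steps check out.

step 6, r2 = -2

Recomputing the run from the initial state:
step 1: r1 = -5, r2 = -3, r3 = -3
step 2: r1 = -2, r2 = -3, r3 = -3
step 3: r1 = 2, r2 = -3, r3 = -3
step 4: r1 = 2, r2 = -3, r3 = -5
step 5: r1 = 2, r2 = -3, r3 = -2
step 6: r1 = 2, r2 = -2, r3 = -2
step 7: r1 = 2, r2 = -2, r3 = 2
The first disagreement with the printout is at step 6, where the value should be r2 = -2.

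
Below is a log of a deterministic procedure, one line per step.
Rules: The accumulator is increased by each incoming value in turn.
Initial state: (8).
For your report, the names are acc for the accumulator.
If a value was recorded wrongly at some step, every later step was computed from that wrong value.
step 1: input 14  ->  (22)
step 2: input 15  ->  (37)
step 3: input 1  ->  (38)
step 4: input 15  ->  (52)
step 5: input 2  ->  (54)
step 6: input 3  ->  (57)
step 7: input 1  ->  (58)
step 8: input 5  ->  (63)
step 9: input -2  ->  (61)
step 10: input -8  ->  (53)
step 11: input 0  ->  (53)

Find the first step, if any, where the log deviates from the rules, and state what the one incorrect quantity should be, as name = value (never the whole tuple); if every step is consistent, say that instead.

Recomputing the run from the initial state:
step 1: acc = 22
step 2: acc = 37
step 3: acc = 38
step 4: acc = 53
step 5: acc = 55
step 6: acc = 58
step 7: acc = 59
step 8: acc = 64
step 9: acc = 62
step 10: acc = 54
step 11: acc = 54
The first disagreement with the log is at step 4, where the value should be acc = 53.

step 4, acc = 53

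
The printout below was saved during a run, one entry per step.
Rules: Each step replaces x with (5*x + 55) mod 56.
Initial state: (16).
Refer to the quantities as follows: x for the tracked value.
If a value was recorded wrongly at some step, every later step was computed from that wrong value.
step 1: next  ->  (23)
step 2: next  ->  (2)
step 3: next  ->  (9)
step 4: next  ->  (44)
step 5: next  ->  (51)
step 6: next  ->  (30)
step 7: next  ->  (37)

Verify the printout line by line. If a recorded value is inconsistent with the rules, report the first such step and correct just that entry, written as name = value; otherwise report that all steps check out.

no error

Recomputing the run from the initial state:
step 1: x = 23
step 2: x = 2
step 3: x = 9
step 4: x = 44
step 5: x = 51
step 6: x = 30
step 7: x = 37
This matches the printout at every step.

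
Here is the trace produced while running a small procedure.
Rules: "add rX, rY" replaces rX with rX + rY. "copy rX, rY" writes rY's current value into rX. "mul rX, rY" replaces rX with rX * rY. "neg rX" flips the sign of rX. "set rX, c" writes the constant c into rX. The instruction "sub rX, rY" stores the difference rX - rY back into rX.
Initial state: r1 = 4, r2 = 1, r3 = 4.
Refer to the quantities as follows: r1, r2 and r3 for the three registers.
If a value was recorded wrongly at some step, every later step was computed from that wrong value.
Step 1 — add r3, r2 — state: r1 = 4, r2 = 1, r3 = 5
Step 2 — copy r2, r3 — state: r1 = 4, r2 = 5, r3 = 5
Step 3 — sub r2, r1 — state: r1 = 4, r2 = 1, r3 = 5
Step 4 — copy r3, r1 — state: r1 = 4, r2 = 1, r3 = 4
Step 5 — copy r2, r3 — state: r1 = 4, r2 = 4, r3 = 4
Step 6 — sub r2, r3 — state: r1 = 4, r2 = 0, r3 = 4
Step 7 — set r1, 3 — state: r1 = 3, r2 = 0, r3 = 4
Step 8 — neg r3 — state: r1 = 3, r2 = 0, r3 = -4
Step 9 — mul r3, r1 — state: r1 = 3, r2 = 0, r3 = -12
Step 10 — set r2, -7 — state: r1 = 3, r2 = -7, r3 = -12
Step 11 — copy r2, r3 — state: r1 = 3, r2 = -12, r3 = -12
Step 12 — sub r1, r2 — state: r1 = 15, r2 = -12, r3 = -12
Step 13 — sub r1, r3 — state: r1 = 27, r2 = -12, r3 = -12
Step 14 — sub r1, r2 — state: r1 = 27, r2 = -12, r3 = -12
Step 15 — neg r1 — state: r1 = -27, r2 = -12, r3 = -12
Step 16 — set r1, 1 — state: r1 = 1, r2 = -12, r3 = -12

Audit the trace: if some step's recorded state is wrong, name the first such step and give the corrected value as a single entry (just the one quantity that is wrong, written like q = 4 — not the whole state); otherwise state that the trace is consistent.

1. r3 = 4 + 1 = 5 (confirmed correct)
2. r2 = 5 (in agreement)
3. r2 = 5 - 4 = 1 (confirmed correct)
4. r3 = 4 (in agreement)
5. r2 = 4 (checks out)
6. r2 = 4 - 4 = 0 (verified)
7. r1 = 3 (verified)
8. r3 = -(4) = -4 (no discrepancy)
9. r3 = -4 * 3 = -12 (agrees with the trace)
10. r2 = -7 (verified)
11. r2 = -12 (confirmed correct)
12. r1 = 3 - -12 = 15 (in agreement)
13. r1 = 15 - -12 = 27 (confirmed correct)
14. r1 = 27 - -12 = 39 (the recorded entry deviates here)
The audit stops at step 14: the recorded entry is wrong and should be r1 = 39.

step 14, r1 = 39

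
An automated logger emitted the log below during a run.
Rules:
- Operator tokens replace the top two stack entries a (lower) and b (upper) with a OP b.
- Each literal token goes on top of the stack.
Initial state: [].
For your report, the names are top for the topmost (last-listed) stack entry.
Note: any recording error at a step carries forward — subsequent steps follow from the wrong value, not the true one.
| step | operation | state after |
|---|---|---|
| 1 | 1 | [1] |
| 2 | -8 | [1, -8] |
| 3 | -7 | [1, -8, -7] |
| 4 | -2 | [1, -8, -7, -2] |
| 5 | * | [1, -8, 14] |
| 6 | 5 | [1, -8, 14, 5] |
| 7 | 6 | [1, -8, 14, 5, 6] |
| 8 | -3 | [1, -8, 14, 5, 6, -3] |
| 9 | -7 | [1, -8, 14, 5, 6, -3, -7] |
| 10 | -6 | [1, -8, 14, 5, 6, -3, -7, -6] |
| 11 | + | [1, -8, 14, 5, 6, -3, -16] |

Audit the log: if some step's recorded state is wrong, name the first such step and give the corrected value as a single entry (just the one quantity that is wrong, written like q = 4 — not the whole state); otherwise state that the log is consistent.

1. push 1: top = 1 (in agreement)
2. push -8: top = -8 (confirmed correct)
3. push -7: top = -7 (matches)
4. push -2: top = -2 (exactly as logged)
5. -7 * -2 = 14 (same as recorded)
6. push 5: top = 5 (no discrepancy)
7. push 6: top = 6 (verified)
8. push -3: top = -3 (verified)
9. push -7: top = -7 (no discrepancy)
10. push -6: top = -6 (confirmed correct)
11. -7 + -6 = -13 (the recorded entry deviates here)
First incorrect step: 11; the correct value is top = -13.

step 11, top = -13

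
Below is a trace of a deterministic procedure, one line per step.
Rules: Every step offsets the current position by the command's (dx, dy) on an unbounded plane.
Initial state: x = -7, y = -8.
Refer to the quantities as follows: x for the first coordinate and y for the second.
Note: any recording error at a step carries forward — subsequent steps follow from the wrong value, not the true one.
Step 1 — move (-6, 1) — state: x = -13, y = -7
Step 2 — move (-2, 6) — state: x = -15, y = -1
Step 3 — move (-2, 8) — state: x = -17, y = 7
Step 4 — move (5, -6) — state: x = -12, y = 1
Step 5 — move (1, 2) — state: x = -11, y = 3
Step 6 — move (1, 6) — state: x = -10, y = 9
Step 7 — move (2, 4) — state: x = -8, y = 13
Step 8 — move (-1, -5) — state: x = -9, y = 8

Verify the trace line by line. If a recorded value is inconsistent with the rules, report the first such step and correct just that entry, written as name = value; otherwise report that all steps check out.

Recomputing the run from the initial state:
step 1: x = -13, y = -7
step 2: x = -15, y = -1
step 3: x = -17, y = 7
step 4: x = -12, y = 1
step 5: x = -11, y = 3
step 6: x = -10, y = 9
step 7: x = -8, y = 13
step 8: x = -9, y = 8
This matches the trace at every step.

no error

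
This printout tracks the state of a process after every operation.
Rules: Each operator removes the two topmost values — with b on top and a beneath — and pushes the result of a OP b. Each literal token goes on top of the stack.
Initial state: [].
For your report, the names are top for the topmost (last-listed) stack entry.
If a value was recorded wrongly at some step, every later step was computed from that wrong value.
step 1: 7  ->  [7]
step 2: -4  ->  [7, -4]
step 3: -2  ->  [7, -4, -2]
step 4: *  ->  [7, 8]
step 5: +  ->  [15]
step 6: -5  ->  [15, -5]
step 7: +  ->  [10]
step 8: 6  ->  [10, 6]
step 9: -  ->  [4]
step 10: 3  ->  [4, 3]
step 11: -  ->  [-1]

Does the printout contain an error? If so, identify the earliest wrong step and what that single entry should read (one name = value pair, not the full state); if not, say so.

Step 1: push 7: top = 7 — exactly as logged.
Step 2: push -4: top = -4 — checks out.
Step 3: push -2: top = -2 — confirmed correct.
Step 4: -4 * -2 = 8 — checks out.
Step 5: 7 + 8 = 15 — consistent with the printout.
Step 6: push -5: top = -5 — verified.
Step 7: 15 + -5 = 10 — checks out.
Step 8: push 6: top = 6 — no discrepancy.
Step 9: 10 - 6 = 4 — consistent with the printout.
Step 10: push 3: top = 3 — same as recorded.
Step 11: 4 - 3 = 1 — the recorded entry deviates here.
So the first discrepancy is step 11, where the right value is top = 1.

step 11, top = 1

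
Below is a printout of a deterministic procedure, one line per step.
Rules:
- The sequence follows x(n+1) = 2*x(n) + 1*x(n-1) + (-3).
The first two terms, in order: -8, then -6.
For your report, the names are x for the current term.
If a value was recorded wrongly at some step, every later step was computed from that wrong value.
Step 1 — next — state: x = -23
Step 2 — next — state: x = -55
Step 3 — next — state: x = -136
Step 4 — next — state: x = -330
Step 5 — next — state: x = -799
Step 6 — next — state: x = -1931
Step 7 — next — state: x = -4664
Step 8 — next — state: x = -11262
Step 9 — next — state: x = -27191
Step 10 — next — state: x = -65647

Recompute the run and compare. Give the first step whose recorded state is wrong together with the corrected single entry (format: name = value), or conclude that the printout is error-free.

1. x = 2*(-6) + (1)*(-8) + (-3) = -23 (verified)
2. x = 2*(-23) + (1)*(-6) + (-3) = -55 (checks out)
3. x = 2*(-55) + (1)*(-23) + (-3) = -136 (checks out)
4. x = 2*(-136) + (1)*(-55) + (-3) = -330 (exactly as logged)
5. x = 2*(-330) + (1)*(-136) + (-3) = -799 (in agreement)
6. x = 2*(-799) + (1)*(-330) + (-3) = -1931 (verified)
7. x = 2*(-1931) + (1)*(-799) + (-3) = -4664 (matches)
8. x = 2*(-4664) + (1)*(-1931) + (-3) = -11262 (no discrepancy)
9. x = 2*(-11262) + (1)*(-4664) + (-3) = -27191 (checks out)
10. x = 2*(-27191) + (1)*(-11262) + (-3) = -65647 (exactly as logged)
Every step is consistent.

no error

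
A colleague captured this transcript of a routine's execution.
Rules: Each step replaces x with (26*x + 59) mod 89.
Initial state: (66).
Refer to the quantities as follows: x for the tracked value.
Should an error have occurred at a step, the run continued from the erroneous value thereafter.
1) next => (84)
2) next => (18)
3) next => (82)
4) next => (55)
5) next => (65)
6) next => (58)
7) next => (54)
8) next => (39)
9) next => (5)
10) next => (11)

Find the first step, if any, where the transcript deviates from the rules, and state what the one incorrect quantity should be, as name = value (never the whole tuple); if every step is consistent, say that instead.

no error

step 1: x = (26*66 + 59) mod 89 = 84 -> consistent with the transcript
step 2: x = (26*84 + 59) mod 89 = 18 -> in agreement
step 3: x = (26*18 + 59) mod 89 = 82 -> no discrepancy
step 4: x = (26*82 + 59) mod 89 = 55 -> same as recorded
step 5: x = (26*55 + 59) mod 89 = 65 -> in agreement
step 6: x = (26*65 + 59) mod 89 = 58 -> same as recorded
step 7: x = (26*58 + 59) mod 89 = 54 -> no discrepancy
step 8: x = (26*54 + 59) mod 89 = 39 -> in agreement
step 9: x = (26*39 + 59) mod 89 = 5 -> consistent with the transcript
step 10: x = (26*5 + 59) mod 89 = 11 -> exactly as logged
The recomputation confirms every line.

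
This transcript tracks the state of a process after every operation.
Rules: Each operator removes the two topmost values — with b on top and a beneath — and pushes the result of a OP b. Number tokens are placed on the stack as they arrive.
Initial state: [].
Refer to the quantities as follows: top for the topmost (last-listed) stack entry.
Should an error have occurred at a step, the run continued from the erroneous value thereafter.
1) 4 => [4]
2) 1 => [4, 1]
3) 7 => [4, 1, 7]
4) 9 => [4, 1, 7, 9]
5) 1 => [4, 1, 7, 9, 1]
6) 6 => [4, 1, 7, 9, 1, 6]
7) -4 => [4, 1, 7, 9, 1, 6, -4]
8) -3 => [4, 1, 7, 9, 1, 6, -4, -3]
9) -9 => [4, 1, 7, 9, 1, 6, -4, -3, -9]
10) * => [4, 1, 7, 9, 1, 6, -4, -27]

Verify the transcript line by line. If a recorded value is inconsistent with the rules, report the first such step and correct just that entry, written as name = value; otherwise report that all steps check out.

step 10, top = 27

step 1: push 4: top = 4 -> confirmed correct
step 2: push 1: top = 1 -> matches
step 3: push 7: top = 7 -> exactly as logged
step 4: push 9: top = 9 -> matches
step 5: push 1: top = 1 -> verified
step 6: push 6: top = 6 -> in agreement
step 7: push -4: top = -4 -> same as recorded
step 8: push -3: top = -3 -> in agreement
step 9: push -9: top = -9 -> verified
step 10: -3 * -9 = 27 -> the transcript has a different value
Step 10 is the first one off; corrected, top = 27.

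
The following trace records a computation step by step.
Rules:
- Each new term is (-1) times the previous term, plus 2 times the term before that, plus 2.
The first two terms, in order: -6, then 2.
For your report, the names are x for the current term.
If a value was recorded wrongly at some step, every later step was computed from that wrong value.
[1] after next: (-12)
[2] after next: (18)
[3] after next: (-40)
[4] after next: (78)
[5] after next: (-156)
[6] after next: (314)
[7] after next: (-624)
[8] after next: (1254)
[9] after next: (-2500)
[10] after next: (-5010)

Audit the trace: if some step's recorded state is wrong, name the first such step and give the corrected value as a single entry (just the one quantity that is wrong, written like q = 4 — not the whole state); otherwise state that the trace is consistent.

step 10, x = 5010

Recomputing the run from the initial state:
step 1: x = -12
step 2: x = 18
step 3: x = -40
step 4: x = 78
step 5: x = -156
step 6: x = 314
step 7: x = -624
step 8: x = 1254
step 9: x = -2500
step 10: x = 5010
The first disagreement with the trace is at step 10, where the value should be x = 5010.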